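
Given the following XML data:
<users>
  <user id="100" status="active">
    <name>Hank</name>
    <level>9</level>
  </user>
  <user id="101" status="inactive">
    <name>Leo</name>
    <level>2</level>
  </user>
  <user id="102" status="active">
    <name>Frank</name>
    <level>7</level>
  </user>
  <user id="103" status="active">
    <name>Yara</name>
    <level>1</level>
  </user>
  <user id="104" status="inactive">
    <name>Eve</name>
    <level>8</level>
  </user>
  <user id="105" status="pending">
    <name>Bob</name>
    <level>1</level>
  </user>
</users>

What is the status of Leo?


Finding user with name = Leo
user id="101" status="inactive"

ANSWER: inactive


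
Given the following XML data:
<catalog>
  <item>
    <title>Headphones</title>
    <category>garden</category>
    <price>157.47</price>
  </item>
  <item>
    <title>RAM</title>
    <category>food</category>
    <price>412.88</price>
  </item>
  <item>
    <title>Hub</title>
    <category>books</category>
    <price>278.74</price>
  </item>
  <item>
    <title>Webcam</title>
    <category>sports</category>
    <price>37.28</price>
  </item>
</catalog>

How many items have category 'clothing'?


Scanning <item> elements for <category>clothing</category>:
Count: 0

ANSWER: 0


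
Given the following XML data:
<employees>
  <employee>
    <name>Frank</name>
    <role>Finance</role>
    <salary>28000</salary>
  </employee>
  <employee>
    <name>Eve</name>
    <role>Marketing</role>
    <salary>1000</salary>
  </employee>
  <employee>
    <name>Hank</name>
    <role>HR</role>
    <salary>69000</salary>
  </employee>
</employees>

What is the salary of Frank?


Searching for <employee> with <name>Frank</name>
Found at position 1
<salary>28000</salary>

ANSWER: 28000


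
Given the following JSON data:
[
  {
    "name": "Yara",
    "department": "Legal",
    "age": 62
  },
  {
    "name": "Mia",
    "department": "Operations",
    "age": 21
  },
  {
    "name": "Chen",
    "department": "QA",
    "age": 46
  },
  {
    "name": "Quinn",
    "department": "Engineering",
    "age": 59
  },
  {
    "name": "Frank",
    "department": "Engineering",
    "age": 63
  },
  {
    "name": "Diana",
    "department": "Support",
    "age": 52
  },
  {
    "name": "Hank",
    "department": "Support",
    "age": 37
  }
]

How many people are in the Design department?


Scanning records for department = Design
  No matches found
Count: 0

ANSWER: 0


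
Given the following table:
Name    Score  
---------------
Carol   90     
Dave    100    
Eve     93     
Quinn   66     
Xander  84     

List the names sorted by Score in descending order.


Sorting by Score (descending):
  Dave: 100
  Eve: 93
  Carol: 90
  Xander: 84
  Quinn: 66


ANSWER: Dave, Eve, Carol, Xander, Quinn


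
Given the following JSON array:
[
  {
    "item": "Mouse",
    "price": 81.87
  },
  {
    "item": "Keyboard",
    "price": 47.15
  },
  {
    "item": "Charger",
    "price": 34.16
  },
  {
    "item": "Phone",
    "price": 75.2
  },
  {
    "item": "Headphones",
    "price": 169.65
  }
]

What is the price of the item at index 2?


Array index 2 -> Charger
price = 34.16

ANSWER: 34.16


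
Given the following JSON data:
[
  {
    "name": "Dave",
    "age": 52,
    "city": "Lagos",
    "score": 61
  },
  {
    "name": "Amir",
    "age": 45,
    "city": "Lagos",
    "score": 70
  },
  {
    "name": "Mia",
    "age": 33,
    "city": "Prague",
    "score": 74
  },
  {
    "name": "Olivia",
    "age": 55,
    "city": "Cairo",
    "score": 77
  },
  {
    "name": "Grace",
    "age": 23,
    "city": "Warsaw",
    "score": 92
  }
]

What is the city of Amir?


Looking up record where name = Amir
Record index: 1
Field 'city' = Lagos

ANSWER: Lagos


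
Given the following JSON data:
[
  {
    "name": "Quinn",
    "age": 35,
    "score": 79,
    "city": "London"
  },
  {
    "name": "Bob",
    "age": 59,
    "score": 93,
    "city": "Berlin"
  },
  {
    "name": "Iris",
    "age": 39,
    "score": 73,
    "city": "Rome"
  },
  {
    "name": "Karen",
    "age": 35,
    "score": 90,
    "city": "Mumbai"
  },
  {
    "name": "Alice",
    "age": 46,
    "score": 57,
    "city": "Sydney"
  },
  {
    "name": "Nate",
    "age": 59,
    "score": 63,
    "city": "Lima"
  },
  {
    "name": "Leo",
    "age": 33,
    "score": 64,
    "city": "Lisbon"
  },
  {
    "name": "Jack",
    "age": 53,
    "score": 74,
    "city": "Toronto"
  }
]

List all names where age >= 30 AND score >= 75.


Checking both conditions:
  Quinn (age=35, score=79) -> YES
  Bob (age=59, score=93) -> YES
  Iris (age=39, score=73) -> no
  Karen (age=35, score=90) -> YES
  Alice (age=46, score=57) -> no
  Nate (age=59, score=63) -> no
  Leo (age=33, score=64) -> no
  Jack (age=53, score=74) -> no


ANSWER: Quinn, Bob, Karen


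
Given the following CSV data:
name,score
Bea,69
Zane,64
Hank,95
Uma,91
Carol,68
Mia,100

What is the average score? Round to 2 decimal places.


Scores: 69, 64, 95, 91, 68, 100
Sum = 487
Count = 6
Average = 487 / 6 = 81.17

ANSWER: 81.17


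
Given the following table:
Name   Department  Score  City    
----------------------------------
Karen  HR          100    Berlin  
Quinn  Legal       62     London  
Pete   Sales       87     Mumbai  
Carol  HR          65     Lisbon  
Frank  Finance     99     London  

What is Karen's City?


Row 1: Karen
City = Berlin

ANSWER: Berlin


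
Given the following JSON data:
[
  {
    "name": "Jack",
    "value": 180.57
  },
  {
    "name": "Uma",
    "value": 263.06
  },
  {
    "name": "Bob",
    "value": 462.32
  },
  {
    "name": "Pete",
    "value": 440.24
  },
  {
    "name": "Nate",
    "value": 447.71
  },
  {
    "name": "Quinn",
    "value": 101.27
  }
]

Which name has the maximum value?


Comparing values:
  Jack: 180.57
  Uma: 263.06
  Bob: 462.32
  Pete: 440.24
  Nate: 447.71
  Quinn: 101.27
Maximum: Bob (462.32)

ANSWER: Bob


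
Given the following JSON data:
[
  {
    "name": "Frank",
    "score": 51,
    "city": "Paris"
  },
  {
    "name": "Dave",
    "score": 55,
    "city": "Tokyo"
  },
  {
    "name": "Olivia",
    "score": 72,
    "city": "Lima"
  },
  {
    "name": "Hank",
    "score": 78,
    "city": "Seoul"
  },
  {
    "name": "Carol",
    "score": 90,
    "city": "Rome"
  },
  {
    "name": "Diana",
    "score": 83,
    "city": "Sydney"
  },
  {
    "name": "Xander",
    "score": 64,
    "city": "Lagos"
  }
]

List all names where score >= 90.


Filtering records where score >= 90:
  Frank (score=51) -> no
  Dave (score=55) -> no
  Olivia (score=72) -> no
  Hank (score=78) -> no
  Carol (score=90) -> YES
  Diana (score=83) -> no
  Xander (score=64) -> no


ANSWER: Carol


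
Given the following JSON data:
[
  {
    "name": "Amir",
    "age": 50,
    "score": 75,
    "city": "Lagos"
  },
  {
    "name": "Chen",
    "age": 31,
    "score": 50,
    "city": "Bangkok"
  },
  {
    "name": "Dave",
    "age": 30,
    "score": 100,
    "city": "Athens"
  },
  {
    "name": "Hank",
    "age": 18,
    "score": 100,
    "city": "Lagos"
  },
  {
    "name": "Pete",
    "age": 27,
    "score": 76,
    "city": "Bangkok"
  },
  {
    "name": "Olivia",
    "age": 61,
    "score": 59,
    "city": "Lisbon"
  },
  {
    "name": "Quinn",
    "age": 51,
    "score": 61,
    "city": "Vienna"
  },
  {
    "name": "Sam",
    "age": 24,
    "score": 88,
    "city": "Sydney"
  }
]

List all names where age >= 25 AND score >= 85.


Checking both conditions:
  Amir (age=50, score=75) -> no
  Chen (age=31, score=50) -> no
  Dave (age=30, score=100) -> YES
  Hank (age=18, score=100) -> no
  Pete (age=27, score=76) -> no
  Olivia (age=61, score=59) -> no
  Quinn (age=51, score=61) -> no
  Sam (age=24, score=88) -> no


ANSWER: Dave


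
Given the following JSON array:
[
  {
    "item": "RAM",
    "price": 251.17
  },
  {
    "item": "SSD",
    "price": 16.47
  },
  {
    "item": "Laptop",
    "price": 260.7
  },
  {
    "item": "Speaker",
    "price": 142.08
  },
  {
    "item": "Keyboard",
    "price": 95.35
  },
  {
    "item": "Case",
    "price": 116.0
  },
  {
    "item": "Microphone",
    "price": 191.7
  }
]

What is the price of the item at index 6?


Array index 6 -> Microphone
price = 191.7

ANSWER: 191.7


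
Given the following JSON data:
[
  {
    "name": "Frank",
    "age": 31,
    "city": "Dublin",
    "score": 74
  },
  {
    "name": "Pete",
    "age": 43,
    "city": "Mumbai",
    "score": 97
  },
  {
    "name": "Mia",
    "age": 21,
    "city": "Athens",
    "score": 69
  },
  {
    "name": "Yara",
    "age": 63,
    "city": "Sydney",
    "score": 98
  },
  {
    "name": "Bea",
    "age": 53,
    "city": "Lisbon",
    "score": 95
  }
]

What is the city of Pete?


Looking up record where name = Pete
Record index: 1
Field 'city' = Mumbai

ANSWER: Mumbai


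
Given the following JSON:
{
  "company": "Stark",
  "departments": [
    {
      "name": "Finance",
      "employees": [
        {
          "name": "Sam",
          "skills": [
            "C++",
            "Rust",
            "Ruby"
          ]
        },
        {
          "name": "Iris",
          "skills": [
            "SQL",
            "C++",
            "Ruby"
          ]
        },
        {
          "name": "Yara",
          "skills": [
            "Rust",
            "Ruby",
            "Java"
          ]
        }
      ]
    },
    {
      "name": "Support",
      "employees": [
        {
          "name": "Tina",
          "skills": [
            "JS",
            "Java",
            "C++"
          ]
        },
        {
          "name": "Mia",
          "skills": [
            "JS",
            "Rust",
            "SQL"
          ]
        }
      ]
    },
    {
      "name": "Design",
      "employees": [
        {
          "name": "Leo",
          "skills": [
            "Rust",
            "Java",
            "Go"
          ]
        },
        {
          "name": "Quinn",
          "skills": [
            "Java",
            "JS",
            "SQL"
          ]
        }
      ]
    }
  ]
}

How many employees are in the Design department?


Path: departments[2].employees
Count: 2

ANSWER: 2


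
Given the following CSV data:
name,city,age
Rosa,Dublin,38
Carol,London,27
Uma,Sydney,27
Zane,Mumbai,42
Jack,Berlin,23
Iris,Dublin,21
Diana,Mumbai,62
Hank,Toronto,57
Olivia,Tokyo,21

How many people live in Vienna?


Scanning city column for 'Vienna':
Total matches: 0

ANSWER: 0


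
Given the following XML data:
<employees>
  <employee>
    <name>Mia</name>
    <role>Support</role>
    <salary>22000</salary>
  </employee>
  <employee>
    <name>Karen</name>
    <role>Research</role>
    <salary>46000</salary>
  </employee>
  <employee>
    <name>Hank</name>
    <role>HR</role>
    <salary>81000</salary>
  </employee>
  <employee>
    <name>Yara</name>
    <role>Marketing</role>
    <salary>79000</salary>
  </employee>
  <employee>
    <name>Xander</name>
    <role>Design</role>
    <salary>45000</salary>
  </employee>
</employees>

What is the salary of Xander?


Searching for <employee> with <name>Xander</name>
Found at position 5
<salary>45000</salary>

ANSWER: 45000


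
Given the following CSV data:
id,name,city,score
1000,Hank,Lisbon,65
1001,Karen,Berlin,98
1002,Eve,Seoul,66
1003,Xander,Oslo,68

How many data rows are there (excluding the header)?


Counting rows (excluding header):
Header: id,name,city,score
Data rows: 4

ANSWER: 4


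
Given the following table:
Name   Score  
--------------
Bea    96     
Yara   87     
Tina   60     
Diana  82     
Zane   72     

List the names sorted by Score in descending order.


Sorting by Score (descending):
  Bea: 96
  Yara: 87
  Diana: 82
  Zane: 72
  Tina: 60


ANSWER: Bea, Yara, Diana, Zane, Tina


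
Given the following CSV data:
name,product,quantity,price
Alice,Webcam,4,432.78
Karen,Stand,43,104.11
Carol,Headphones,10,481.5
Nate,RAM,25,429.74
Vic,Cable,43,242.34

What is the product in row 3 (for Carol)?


Row 3: Carol
Column 'product' = Headphones

ANSWER: Headphones


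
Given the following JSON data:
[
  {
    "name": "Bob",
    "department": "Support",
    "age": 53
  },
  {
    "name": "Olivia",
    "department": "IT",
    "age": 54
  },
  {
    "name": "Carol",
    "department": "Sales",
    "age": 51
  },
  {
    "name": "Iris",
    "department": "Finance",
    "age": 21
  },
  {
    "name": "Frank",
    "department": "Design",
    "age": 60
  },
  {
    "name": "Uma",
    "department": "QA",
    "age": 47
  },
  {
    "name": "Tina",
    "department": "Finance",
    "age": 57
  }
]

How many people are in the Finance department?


Scanning records for department = Finance
  Record 3: Iris
  Record 6: Tina
Count: 2

ANSWER: 2


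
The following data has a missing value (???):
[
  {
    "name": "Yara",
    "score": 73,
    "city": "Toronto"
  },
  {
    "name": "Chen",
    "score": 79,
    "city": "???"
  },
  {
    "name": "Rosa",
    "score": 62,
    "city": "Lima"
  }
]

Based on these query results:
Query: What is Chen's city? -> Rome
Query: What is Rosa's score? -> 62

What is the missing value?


The missing value is Chen's city
From query: Chen's city = Rome

ANSWER: Rome


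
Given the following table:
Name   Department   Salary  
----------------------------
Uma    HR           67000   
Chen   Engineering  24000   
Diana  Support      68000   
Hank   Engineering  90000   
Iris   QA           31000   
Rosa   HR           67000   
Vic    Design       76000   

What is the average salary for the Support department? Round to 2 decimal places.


Support department members:
  Diana: 68000
Sum = 68000
Count = 1
Average = 68000 / 1 = 68000.00

ANSWER: 68000.00


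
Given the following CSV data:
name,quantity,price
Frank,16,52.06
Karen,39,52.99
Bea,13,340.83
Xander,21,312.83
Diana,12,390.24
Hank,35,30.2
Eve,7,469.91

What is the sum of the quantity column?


Values in 'quantity' column:
  Row 1: 16
  Row 2: 39
  Row 3: 13
  Row 4: 21
  Row 5: 12
  Row 6: 35
  Row 7: 7
Sum = 16 + 39 + 13 + 21 + 12 + 35 + 7 = 143

ANSWER: 143


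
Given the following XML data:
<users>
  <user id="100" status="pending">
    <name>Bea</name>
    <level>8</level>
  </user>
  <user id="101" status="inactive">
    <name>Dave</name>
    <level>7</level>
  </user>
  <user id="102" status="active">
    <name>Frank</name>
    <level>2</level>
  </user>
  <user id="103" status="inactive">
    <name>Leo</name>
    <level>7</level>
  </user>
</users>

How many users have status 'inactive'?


Counting users with status='inactive':
  Dave (id=101) -> MATCH
  Leo (id=103) -> MATCH
Count: 2

ANSWER: 2


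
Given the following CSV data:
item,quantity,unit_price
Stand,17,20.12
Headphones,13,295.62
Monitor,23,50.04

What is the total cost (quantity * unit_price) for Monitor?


Row: Monitor
quantity = 23
unit_price = 50.04
total = 23 * 50.04 = 1150.92

ANSWER: 1150.92


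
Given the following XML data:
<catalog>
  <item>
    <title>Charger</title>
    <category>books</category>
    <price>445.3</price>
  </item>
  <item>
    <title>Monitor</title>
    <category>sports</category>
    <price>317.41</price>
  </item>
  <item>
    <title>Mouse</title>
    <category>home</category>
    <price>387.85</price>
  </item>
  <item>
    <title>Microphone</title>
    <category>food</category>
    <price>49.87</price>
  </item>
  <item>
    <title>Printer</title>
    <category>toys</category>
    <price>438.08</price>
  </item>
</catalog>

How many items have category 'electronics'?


Scanning <item> elements for <category>electronics</category>:
Count: 0

ANSWER: 0


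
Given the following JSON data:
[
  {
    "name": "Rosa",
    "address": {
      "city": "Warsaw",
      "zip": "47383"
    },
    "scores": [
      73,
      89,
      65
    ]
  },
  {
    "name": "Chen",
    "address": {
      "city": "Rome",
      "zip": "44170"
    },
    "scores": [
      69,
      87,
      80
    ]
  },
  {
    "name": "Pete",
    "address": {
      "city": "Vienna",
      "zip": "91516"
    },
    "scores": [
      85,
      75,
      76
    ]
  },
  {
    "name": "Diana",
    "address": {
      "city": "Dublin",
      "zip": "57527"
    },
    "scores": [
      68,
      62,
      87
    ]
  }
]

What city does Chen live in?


Path: records[1].address.city
Value: Rome

ANSWER: Rome


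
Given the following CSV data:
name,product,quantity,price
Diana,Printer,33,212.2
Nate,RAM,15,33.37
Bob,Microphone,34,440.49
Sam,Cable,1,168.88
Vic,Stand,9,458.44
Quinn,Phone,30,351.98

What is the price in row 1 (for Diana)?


Row 1: Diana
Column 'price' = 212.2

ANSWER: 212.2


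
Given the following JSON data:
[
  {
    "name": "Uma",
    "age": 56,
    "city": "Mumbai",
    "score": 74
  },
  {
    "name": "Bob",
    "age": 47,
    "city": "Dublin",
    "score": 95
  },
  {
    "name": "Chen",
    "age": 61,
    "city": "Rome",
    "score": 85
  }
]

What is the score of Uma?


Looking up record where name = Uma
Record index: 0
Field 'score' = 74

ANSWER: 74


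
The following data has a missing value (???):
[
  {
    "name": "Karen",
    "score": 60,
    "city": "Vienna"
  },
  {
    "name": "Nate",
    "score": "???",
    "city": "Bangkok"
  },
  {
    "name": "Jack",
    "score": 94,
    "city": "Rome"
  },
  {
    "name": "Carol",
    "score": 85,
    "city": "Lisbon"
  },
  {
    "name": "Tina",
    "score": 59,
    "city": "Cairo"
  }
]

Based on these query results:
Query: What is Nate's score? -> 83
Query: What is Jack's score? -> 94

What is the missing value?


The missing value is Nate's score
From query: Nate's score = 83

ANSWER: 83


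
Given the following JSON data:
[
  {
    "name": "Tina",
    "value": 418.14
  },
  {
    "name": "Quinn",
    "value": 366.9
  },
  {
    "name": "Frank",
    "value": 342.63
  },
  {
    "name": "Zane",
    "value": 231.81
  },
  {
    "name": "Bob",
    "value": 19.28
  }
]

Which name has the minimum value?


Comparing values:
  Tina: 418.14
  Quinn: 366.9
  Frank: 342.63
  Zane: 231.81
  Bob: 19.28
Minimum: Bob (19.28)

ANSWER: Bob


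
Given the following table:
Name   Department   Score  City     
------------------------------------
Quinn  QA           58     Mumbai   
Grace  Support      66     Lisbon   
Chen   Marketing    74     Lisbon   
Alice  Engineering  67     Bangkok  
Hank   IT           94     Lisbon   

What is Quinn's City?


Row 1: Quinn
City = Mumbai

ANSWER: Mumbai


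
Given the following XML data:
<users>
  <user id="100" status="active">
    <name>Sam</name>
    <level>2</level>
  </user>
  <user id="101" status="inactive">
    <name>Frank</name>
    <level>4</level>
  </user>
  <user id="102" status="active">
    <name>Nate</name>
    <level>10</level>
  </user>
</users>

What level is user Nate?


Finding user: Nate
<level>10</level>

ANSWER: 10


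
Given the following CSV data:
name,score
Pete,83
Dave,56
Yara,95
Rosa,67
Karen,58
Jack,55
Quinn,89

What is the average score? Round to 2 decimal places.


Scores: 83, 56, 95, 67, 58, 55, 89
Sum = 503
Count = 7
Average = 503 / 7 = 71.86

ANSWER: 71.86


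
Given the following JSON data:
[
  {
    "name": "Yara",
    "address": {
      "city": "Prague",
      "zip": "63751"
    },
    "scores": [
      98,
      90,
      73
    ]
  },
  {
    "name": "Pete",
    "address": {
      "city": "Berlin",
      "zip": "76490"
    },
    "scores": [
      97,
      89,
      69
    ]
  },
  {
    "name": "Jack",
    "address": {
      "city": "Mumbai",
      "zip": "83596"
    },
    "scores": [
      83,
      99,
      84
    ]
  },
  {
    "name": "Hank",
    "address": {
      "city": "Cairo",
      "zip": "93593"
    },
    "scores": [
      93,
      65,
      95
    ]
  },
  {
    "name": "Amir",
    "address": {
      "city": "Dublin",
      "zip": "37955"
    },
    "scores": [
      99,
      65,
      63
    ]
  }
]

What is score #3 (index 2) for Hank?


Path: records[3].scores[2]
Value: 95

ANSWER: 95


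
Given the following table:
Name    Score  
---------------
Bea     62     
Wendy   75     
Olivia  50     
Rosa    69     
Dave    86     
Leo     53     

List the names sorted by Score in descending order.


Sorting by Score (descending):
  Dave: 86
  Wendy: 75
  Rosa: 69
  Bea: 62
  Leo: 53
  Olivia: 50


ANSWER: Dave, Wendy, Rosa, Bea, Leo, Olivia


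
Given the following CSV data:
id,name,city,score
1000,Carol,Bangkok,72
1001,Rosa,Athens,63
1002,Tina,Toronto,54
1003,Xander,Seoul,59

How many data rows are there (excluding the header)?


Counting rows (excluding header):
Header: id,name,city,score
Data rows: 4

ANSWER: 4


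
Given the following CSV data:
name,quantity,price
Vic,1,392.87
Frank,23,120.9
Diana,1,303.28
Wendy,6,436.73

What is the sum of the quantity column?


Values in 'quantity' column:
  Row 1: 1
  Row 2: 23
  Row 3: 1
  Row 4: 6
Sum = 1 + 23 + 1 + 6 = 31

ANSWER: 31


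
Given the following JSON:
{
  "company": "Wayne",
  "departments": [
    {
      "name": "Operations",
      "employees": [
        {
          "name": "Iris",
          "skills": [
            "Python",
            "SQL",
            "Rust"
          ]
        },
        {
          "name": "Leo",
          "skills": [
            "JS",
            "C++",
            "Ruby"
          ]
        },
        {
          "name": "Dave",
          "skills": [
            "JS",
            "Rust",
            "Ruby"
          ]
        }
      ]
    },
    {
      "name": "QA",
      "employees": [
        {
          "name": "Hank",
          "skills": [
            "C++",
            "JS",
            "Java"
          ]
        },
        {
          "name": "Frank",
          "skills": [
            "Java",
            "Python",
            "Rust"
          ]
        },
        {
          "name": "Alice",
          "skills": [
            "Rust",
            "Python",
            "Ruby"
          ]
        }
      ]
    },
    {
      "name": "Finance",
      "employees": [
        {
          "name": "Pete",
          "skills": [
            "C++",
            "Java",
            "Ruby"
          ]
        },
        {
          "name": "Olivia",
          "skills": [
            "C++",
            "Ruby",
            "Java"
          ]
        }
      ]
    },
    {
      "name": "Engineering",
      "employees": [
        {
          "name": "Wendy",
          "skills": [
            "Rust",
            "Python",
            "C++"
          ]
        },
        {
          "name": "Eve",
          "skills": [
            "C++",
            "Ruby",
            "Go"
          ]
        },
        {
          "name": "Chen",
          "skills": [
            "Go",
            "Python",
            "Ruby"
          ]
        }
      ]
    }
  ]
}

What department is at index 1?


Path: departments[1].name
Value: QA

ANSWER: QA


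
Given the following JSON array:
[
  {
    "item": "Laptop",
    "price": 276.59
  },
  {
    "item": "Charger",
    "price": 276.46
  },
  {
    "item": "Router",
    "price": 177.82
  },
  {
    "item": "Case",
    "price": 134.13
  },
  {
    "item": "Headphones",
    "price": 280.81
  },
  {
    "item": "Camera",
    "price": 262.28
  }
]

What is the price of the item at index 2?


Array index 2 -> Router
price = 177.82

ANSWER: 177.82


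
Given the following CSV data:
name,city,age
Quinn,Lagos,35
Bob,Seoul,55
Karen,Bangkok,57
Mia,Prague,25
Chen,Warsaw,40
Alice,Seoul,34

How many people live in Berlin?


Scanning city column for 'Berlin':
Total matches: 0

ANSWER: 0


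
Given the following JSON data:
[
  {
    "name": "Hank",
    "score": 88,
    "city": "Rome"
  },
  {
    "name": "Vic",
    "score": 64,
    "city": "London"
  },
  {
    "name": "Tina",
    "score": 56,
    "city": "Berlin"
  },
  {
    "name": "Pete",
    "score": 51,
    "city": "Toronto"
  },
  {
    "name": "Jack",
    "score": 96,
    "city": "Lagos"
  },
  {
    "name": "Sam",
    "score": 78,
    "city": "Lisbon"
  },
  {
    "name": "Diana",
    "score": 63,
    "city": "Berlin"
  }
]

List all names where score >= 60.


Filtering records where score >= 60:
  Hank (score=88) -> YES
  Vic (score=64) -> YES
  Tina (score=56) -> no
  Pete (score=51) -> no
  Jack (score=96) -> YES
  Sam (score=78) -> YES
  Diana (score=63) -> YES


ANSWER: Hank, Vic, Jack, Sam, Diana


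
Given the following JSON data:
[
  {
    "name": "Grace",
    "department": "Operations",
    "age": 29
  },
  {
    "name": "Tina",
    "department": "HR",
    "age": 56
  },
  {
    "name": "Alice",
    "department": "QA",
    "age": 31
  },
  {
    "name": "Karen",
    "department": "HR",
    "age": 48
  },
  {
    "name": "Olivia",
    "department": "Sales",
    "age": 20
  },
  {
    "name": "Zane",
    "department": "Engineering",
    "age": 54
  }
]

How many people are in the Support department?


Scanning records for department = Support
  No matches found
Count: 0

ANSWER: 0


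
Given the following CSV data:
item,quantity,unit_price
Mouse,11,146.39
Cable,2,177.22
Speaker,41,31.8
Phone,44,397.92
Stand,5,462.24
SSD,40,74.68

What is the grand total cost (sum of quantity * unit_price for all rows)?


Computing row totals:
  Mouse: 11 * 146.39 = 1610.29
  Cable: 2 * 177.22 = 354.44
  Speaker: 41 * 31.8 = 1303.8
  Phone: 44 * 397.92 = 17508.48
  Stand: 5 * 462.24 = 2311.2
  SSD: 40 * 74.68 = 2987.2
Grand total = 1610.29 + 354.44 + 1303.8 + 17508.48 + 2311.2 + 2987.2 = 26075.41

ANSWER: 26075.41


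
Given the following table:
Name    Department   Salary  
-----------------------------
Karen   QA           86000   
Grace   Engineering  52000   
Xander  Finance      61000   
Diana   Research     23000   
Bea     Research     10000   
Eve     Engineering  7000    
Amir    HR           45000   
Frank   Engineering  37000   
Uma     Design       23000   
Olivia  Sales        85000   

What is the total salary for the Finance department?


Finance department members:
  Xander: 61000
Total = 61000 = 61000

ANSWER: 61000


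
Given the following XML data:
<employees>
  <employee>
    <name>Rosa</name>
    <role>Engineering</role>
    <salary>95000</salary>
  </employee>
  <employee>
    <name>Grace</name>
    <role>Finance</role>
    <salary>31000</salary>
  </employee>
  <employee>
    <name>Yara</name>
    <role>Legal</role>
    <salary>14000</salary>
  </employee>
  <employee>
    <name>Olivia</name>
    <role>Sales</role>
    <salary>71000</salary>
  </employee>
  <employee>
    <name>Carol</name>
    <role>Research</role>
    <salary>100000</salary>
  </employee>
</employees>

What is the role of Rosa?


Searching for <employee> with <name>Rosa</name>
Found at position 1
<role>Engineering</role>

ANSWER: Engineering


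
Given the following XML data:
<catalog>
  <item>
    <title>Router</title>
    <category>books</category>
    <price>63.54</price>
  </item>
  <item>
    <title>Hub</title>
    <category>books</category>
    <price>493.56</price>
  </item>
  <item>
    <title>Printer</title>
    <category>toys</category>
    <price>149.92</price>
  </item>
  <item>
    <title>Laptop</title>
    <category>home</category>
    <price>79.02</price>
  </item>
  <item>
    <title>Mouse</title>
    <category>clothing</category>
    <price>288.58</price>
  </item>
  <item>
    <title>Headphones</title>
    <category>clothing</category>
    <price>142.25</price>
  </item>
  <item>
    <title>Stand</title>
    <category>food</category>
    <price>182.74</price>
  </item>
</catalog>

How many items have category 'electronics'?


Scanning <item> elements for <category>electronics</category>:
Count: 0

ANSWER: 0


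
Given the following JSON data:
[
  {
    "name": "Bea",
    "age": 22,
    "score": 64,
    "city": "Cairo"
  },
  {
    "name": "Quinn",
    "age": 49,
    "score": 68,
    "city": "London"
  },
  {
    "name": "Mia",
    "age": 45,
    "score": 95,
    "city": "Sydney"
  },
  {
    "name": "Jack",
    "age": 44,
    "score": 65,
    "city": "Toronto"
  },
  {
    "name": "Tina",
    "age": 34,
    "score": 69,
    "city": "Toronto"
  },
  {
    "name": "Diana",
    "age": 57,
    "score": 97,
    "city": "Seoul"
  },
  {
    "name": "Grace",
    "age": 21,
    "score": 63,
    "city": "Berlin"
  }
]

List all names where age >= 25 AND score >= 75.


Checking both conditions:
  Bea (age=22, score=64) -> no
  Quinn (age=49, score=68) -> no
  Mia (age=45, score=95) -> YES
  Jack (age=44, score=65) -> no
  Tina (age=34, score=69) -> no
  Diana (age=57, score=97) -> YES
  Grace (age=21, score=63) -> no


ANSWER: Mia, Diana


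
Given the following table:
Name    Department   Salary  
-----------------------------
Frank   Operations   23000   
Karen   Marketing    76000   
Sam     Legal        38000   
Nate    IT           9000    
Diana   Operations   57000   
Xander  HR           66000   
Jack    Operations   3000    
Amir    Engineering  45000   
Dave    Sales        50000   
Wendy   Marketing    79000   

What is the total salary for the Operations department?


Operations department members:
  Frank: 23000
  Diana: 57000
  Jack: 3000
Total = 23000 + 57000 + 3000 = 83000

ANSWER: 83000


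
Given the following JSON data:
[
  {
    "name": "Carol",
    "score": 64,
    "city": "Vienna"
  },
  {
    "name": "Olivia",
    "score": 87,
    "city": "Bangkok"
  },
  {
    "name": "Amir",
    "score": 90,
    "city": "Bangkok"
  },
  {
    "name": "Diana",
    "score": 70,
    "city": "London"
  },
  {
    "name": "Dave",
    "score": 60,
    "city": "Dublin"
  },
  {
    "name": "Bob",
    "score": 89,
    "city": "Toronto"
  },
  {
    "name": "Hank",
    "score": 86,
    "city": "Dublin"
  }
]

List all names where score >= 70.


Filtering records where score >= 70:
  Carol (score=64) -> no
  Olivia (score=87) -> YES
  Amir (score=90) -> YES
  Diana (score=70) -> YES
  Dave (score=60) -> no
  Bob (score=89) -> YES
  Hank (score=86) -> YES


ANSWER: Olivia, Amir, Diana, Bob, Hank


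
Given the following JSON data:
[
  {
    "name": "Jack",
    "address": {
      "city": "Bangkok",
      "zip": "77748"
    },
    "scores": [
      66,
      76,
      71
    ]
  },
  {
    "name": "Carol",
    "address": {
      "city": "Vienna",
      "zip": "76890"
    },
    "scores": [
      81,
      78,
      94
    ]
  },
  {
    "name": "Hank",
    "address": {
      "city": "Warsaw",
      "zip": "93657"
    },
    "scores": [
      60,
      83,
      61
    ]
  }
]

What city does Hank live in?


Path: records[2].address.city
Value: Warsaw

ANSWER: Warsaw


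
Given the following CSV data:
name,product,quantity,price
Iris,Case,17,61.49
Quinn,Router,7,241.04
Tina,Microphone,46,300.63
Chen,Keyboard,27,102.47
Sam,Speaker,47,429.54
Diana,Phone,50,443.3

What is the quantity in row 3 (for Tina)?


Row 3: Tina
Column 'quantity' = 46

ANSWER: 46


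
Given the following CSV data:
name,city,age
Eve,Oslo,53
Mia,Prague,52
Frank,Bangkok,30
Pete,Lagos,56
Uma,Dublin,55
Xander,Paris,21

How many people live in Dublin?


Scanning city column for 'Dublin':
  Row 5: Uma -> MATCH
Total matches: 1

ANSWER: 1


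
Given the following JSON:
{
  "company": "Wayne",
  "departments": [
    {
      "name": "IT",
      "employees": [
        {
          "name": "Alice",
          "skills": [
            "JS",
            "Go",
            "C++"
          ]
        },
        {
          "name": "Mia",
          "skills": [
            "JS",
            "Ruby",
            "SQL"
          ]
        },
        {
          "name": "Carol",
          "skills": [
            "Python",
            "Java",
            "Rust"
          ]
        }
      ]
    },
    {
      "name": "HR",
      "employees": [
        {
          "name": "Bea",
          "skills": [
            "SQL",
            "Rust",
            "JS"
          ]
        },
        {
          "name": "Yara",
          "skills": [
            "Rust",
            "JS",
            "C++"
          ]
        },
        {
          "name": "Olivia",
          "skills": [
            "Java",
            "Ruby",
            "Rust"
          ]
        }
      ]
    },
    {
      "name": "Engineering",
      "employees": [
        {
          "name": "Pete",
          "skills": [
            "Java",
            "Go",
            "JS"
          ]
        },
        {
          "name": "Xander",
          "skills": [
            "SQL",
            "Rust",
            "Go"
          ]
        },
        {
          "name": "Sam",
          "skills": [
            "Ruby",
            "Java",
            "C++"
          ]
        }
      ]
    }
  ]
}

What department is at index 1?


Path: departments[1].name
Value: HR

ANSWER: HR


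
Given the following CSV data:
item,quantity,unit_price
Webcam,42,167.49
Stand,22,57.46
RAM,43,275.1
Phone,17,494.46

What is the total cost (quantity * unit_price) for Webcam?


Row: Webcam
quantity = 42
unit_price = 167.49
total = 42 * 167.49 = 7034.58

ANSWER: 7034.58


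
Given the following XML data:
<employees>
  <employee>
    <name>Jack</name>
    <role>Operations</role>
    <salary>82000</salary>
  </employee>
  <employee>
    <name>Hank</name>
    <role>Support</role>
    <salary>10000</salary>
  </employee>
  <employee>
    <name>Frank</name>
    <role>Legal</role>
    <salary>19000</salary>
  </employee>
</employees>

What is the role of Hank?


Searching for <employee> with <name>Hank</name>
Found at position 2
<role>Support</role>

ANSWER: Support


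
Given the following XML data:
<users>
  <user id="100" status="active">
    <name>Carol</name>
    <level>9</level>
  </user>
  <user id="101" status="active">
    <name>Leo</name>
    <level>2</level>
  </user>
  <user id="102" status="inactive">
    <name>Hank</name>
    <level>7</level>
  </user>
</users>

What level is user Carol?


Finding user: Carol
<level>9</level>

ANSWER: 9


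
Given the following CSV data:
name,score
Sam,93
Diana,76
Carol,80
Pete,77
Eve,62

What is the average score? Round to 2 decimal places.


Scores: 93, 76, 80, 77, 62
Sum = 388
Count = 5
Average = 388 / 5 = 77.60

ANSWER: 77.60


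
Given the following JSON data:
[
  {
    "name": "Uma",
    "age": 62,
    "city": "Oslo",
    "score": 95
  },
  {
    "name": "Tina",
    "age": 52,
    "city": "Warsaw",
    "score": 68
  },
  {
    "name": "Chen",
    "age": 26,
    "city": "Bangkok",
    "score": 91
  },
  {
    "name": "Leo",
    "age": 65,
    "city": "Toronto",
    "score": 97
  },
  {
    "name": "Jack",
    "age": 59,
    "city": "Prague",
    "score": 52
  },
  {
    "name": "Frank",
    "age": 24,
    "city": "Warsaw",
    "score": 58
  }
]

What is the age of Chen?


Looking up record where name = Chen
Record index: 2
Field 'age' = 26

ANSWER: 26


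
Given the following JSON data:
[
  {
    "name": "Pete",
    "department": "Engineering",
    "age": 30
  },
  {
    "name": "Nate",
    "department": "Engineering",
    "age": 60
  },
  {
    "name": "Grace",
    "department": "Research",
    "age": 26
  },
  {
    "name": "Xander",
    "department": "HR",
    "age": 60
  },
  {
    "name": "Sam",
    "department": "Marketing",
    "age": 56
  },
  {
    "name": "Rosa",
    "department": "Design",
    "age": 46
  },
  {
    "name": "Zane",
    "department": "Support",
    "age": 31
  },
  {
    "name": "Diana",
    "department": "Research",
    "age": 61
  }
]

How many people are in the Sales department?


Scanning records for department = Sales
  No matches found
Count: 0

ANSWER: 0


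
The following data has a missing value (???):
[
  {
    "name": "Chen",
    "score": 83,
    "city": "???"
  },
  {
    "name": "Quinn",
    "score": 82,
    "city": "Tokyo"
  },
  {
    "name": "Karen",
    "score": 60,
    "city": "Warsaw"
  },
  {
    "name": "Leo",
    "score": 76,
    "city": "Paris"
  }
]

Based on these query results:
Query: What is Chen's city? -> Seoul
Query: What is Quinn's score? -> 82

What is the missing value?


The missing value is Chen's city
From query: Chen's city = Seoul

ANSWER: Seoul


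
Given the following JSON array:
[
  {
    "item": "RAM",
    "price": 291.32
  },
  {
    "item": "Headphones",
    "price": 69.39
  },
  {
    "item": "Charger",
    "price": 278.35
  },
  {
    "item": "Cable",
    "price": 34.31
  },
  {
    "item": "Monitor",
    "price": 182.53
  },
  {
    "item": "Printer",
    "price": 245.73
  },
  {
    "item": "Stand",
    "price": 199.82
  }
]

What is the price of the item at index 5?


Array index 5 -> Printer
price = 245.73

ANSWER: 245.73


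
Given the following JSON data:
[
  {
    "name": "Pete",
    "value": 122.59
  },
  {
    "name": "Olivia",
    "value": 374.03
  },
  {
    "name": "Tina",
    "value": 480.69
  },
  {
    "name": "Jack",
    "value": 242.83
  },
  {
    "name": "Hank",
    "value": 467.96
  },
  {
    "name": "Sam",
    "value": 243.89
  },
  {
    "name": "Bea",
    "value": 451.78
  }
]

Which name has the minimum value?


Comparing values:
  Pete: 122.59
  Olivia: 374.03
  Tina: 480.69
  Jack: 242.83
  Hank: 467.96
  Sam: 243.89
  Bea: 451.78
Minimum: Pete (122.59)

ANSWER: Pete


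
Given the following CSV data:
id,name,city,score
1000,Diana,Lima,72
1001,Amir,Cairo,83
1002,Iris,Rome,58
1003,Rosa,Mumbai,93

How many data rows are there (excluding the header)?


Counting rows (excluding header):
Header: id,name,city,score
Data rows: 4

ANSWER: 4


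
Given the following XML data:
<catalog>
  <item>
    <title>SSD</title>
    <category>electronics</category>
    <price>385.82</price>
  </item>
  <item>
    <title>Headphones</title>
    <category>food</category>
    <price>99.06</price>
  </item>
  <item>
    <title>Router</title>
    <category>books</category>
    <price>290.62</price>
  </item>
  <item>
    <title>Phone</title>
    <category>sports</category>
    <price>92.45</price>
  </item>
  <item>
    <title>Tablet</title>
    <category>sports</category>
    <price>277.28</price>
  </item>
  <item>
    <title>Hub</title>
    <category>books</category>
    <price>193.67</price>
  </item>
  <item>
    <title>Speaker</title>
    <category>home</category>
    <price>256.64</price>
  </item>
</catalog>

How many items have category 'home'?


Scanning <item> elements for <category>home</category>:
  Item 7: Speaker -> MATCH
Count: 1

ANSWER: 1


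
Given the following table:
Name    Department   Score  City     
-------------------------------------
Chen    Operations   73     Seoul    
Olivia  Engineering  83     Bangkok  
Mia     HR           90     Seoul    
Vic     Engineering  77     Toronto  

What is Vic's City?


Row 4: Vic
City = Toronto

ANSWER: Toronto


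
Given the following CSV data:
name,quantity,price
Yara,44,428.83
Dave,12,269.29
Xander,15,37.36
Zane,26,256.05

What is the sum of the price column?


Values in 'price' column:
  Row 1: 428.83
  Row 2: 269.29
  Row 3: 37.36
  Row 4: 256.05
Sum = 428.83 + 269.29 + 37.36 + 256.05 = 991.53

ANSWER: 991.53


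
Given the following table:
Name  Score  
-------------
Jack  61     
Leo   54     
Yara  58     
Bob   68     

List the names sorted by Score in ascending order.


Sorting by Score (ascending):
  Leo: 54
  Yara: 58
  Jack: 61
  Bob: 68


ANSWER: Leo, Yara, Jack, Bob


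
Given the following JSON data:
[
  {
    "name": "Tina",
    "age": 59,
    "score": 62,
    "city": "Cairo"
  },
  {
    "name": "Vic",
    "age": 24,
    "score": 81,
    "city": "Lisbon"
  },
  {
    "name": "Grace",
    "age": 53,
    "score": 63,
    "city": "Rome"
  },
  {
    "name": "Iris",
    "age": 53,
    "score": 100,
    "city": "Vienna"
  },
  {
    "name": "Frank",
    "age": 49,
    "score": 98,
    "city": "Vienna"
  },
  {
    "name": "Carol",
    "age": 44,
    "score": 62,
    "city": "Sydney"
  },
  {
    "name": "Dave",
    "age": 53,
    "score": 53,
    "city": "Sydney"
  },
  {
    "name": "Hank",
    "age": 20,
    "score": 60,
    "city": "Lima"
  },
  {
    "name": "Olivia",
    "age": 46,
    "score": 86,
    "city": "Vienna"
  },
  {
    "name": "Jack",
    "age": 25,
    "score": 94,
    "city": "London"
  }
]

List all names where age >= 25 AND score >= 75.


Checking both conditions:
  Tina (age=59, score=62) -> no
  Vic (age=24, score=81) -> no
  Grace (age=53, score=63) -> no
  Iris (age=53, score=100) -> YES
  Frank (age=49, score=98) -> YES
  Carol (age=44, score=62) -> no
  Dave (age=53, score=53) -> no
  Hank (age=20, score=60) -> no
  Olivia (age=46, score=86) -> YES
  Jack (age=25, score=94) -> YES


ANSWER: Iris, Frank, Olivia, Jack
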